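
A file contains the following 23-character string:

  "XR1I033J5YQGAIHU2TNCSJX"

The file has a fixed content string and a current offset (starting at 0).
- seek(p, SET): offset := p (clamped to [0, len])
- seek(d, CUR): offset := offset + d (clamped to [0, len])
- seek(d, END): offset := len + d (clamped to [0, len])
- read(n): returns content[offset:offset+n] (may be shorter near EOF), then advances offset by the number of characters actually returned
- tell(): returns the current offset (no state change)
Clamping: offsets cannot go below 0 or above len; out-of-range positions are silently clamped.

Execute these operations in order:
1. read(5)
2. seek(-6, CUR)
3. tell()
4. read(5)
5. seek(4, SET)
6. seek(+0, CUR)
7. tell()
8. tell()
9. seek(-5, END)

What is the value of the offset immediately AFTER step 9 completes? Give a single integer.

After 1 (read(5)): returned 'XR1I0', offset=5
After 2 (seek(-6, CUR)): offset=0
After 3 (tell()): offset=0
After 4 (read(5)): returned 'XR1I0', offset=5
After 5 (seek(4, SET)): offset=4
After 6 (seek(+0, CUR)): offset=4
After 7 (tell()): offset=4
After 8 (tell()): offset=4
After 9 (seek(-5, END)): offset=18

Answer: 18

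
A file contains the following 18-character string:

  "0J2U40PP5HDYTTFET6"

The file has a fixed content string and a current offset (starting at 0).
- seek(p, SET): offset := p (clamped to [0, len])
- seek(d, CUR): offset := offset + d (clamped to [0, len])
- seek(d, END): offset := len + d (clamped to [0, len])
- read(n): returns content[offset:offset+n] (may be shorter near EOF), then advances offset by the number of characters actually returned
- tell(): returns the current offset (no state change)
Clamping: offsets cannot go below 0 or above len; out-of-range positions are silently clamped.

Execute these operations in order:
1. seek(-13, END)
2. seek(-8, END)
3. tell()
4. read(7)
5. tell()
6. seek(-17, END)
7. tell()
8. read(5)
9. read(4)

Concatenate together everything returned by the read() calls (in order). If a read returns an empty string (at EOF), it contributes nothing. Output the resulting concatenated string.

After 1 (seek(-13, END)): offset=5
After 2 (seek(-8, END)): offset=10
After 3 (tell()): offset=10
After 4 (read(7)): returned 'DYTTFET', offset=17
After 5 (tell()): offset=17
After 6 (seek(-17, END)): offset=1
After 7 (tell()): offset=1
After 8 (read(5)): returned 'J2U40', offset=6
After 9 (read(4)): returned 'PP5H', offset=10

Answer: DYTTFETJ2U40PP5H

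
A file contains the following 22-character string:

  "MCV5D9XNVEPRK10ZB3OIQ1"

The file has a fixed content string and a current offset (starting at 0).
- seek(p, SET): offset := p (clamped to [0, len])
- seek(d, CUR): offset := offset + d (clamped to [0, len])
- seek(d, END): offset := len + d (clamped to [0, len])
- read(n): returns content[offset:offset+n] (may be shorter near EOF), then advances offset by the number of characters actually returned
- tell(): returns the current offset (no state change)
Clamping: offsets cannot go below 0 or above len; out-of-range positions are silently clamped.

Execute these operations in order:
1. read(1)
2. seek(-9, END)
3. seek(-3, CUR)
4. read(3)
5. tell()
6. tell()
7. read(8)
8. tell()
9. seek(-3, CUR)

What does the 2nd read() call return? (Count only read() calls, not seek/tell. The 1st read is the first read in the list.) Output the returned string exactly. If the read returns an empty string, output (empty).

Answer: PRK

Derivation:
After 1 (read(1)): returned 'M', offset=1
After 2 (seek(-9, END)): offset=13
After 3 (seek(-3, CUR)): offset=10
After 4 (read(3)): returned 'PRK', offset=13
After 5 (tell()): offset=13
After 6 (tell()): offset=13
After 7 (read(8)): returned '10ZB3OIQ', offset=21
After 8 (tell()): offset=21
After 9 (seek(-3, CUR)): offset=18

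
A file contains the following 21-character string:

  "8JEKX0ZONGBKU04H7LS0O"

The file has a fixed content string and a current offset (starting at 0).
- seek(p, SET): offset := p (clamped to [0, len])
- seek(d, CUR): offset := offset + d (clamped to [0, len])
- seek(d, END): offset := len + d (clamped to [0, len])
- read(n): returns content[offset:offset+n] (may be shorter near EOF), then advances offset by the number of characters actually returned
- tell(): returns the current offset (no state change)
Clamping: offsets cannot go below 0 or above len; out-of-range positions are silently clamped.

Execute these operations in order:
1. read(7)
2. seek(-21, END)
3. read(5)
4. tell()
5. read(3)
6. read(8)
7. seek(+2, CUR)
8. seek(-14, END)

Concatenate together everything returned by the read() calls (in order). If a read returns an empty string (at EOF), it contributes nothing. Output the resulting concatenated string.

Answer: 8JEKX0Z8JEKX0ZONGBKU04H

Derivation:
After 1 (read(7)): returned '8JEKX0Z', offset=7
After 2 (seek(-21, END)): offset=0
After 3 (read(5)): returned '8JEKX', offset=5
After 4 (tell()): offset=5
After 5 (read(3)): returned '0ZO', offset=8
After 6 (read(8)): returned 'NGBKU04H', offset=16
After 7 (seek(+2, CUR)): offset=18
After 8 (seek(-14, END)): offset=7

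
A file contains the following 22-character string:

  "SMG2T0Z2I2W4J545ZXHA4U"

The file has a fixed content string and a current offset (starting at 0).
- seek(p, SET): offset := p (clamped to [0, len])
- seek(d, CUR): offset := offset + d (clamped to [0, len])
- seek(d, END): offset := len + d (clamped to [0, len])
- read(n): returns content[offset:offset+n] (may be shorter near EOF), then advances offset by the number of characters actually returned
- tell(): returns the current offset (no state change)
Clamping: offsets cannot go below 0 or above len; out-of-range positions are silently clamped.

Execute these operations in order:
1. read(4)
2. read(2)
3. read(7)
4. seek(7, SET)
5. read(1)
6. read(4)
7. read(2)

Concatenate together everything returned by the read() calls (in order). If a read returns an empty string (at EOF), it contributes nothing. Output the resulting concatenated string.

Answer: SMG2T0Z2I2W4J2I2W4J5

Derivation:
After 1 (read(4)): returned 'SMG2', offset=4
After 2 (read(2)): returned 'T0', offset=6
After 3 (read(7)): returned 'Z2I2W4J', offset=13
After 4 (seek(7, SET)): offset=7
After 5 (read(1)): returned '2', offset=8
After 6 (read(4)): returned 'I2W4', offset=12
After 7 (read(2)): returned 'J5', offset=14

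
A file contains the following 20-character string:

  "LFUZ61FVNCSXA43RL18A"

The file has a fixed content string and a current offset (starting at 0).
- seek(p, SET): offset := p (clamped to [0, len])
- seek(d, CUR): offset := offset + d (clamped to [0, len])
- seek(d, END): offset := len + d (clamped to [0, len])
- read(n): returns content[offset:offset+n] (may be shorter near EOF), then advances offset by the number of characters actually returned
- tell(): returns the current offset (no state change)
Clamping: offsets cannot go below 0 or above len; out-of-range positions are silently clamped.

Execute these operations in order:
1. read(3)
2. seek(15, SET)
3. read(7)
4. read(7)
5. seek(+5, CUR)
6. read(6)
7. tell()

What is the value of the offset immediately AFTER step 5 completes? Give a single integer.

Answer: 20

Derivation:
After 1 (read(3)): returned 'LFU', offset=3
After 2 (seek(15, SET)): offset=15
After 3 (read(7)): returned 'RL18A', offset=20
After 4 (read(7)): returned '', offset=20
After 5 (seek(+5, CUR)): offset=20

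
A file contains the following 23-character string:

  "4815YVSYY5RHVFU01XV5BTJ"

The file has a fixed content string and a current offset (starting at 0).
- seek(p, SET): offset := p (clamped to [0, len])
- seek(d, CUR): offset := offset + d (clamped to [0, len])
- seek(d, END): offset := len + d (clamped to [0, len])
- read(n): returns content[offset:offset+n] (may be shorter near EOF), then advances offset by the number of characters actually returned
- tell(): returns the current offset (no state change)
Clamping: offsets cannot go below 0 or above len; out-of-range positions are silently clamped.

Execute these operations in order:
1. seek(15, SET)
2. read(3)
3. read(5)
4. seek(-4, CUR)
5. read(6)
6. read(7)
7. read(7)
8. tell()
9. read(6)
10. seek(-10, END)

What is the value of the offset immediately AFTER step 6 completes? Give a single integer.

After 1 (seek(15, SET)): offset=15
After 2 (read(3)): returned '01X', offset=18
After 3 (read(5)): returned 'V5BTJ', offset=23
After 4 (seek(-4, CUR)): offset=19
After 5 (read(6)): returned '5BTJ', offset=23
After 6 (read(7)): returned '', offset=23

Answer: 23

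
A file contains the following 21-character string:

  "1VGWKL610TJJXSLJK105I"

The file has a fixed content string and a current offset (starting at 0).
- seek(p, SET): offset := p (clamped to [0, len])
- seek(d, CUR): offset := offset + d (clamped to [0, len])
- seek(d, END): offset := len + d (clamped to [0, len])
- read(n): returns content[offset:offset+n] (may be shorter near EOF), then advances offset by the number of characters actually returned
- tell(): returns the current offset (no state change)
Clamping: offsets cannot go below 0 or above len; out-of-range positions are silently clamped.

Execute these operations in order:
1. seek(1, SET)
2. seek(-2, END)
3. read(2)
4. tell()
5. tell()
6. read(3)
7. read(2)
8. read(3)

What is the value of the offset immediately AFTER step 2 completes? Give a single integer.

Answer: 19

Derivation:
After 1 (seek(1, SET)): offset=1
After 2 (seek(-2, END)): offset=19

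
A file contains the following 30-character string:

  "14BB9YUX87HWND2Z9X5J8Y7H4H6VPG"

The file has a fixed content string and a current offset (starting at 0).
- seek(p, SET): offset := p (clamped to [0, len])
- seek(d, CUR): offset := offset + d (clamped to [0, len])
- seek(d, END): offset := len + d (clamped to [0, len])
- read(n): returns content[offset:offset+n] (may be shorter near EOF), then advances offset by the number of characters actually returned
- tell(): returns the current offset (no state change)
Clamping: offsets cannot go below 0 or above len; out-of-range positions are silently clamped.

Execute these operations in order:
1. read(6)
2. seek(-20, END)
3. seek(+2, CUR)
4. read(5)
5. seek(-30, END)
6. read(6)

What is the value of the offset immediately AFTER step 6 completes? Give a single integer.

Answer: 6

Derivation:
After 1 (read(6)): returned '14BB9Y', offset=6
After 2 (seek(-20, END)): offset=10
After 3 (seek(+2, CUR)): offset=12
After 4 (read(5)): returned 'ND2Z9', offset=17
After 5 (seek(-30, END)): offset=0
After 6 (read(6)): returned '14BB9Y', offset=6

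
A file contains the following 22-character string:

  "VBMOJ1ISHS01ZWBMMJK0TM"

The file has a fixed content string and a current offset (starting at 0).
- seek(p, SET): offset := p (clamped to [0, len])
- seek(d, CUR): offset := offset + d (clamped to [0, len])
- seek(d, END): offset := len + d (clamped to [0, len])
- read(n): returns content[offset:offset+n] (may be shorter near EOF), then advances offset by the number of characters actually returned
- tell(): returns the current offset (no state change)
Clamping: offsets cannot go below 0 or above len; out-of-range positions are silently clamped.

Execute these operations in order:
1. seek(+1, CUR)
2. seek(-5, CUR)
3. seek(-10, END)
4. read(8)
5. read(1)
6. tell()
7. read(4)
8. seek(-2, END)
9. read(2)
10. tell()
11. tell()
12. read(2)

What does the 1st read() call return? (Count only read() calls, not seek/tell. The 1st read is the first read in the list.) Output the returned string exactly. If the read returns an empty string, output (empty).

After 1 (seek(+1, CUR)): offset=1
After 2 (seek(-5, CUR)): offset=0
After 3 (seek(-10, END)): offset=12
After 4 (read(8)): returned 'ZWBMMJK0', offset=20
After 5 (read(1)): returned 'T', offset=21
After 6 (tell()): offset=21
After 7 (read(4)): returned 'M', offset=22
After 8 (seek(-2, END)): offset=20
After 9 (read(2)): returned 'TM', offset=22
After 10 (tell()): offset=22
After 11 (tell()): offset=22
After 12 (read(2)): returned '', offset=22

Answer: ZWBMMJK0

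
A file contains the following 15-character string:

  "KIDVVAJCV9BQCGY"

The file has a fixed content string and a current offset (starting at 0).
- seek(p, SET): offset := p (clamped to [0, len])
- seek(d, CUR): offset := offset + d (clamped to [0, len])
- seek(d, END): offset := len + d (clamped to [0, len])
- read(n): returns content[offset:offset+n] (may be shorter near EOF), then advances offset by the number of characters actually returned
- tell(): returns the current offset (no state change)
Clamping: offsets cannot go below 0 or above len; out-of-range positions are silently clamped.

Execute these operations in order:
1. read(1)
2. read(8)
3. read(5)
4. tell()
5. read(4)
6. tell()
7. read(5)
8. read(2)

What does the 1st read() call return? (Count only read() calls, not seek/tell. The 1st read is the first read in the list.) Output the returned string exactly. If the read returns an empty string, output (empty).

Answer: K

Derivation:
After 1 (read(1)): returned 'K', offset=1
After 2 (read(8)): returned 'IDVVAJCV', offset=9
After 3 (read(5)): returned '9BQCG', offset=14
After 4 (tell()): offset=14
After 5 (read(4)): returned 'Y', offset=15
After 6 (tell()): offset=15
After 7 (read(5)): returned '', offset=15
After 8 (read(2)): returned '', offset=15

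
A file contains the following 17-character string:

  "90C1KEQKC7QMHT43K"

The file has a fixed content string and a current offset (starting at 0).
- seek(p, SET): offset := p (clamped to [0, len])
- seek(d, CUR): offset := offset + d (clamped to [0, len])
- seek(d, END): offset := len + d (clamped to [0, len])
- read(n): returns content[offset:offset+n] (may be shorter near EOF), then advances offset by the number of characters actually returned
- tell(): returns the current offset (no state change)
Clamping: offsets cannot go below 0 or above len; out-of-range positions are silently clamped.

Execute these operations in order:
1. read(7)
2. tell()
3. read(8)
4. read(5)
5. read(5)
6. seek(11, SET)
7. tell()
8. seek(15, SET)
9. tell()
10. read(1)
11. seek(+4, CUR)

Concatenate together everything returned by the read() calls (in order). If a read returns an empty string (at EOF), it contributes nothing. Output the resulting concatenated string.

Answer: 90C1KEQKC7QMHT43K3

Derivation:
After 1 (read(7)): returned '90C1KEQ', offset=7
After 2 (tell()): offset=7
After 3 (read(8)): returned 'KC7QMHT4', offset=15
After 4 (read(5)): returned '3K', offset=17
After 5 (read(5)): returned '', offset=17
After 6 (seek(11, SET)): offset=11
After 7 (tell()): offset=11
After 8 (seek(15, SET)): offset=15
After 9 (tell()): offset=15
After 10 (read(1)): returned '3', offset=16
After 11 (seek(+4, CUR)): offset=17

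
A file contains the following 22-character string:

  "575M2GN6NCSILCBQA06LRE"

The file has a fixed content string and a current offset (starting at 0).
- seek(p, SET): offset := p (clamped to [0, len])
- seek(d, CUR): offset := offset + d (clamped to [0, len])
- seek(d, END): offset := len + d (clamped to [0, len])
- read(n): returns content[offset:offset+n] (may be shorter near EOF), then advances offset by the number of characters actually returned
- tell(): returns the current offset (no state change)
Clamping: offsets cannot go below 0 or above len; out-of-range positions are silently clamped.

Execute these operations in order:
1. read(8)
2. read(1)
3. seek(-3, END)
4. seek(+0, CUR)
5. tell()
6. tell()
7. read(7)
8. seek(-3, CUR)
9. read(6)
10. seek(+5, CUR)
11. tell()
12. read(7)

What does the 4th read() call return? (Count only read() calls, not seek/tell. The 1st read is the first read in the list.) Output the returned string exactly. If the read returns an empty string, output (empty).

After 1 (read(8)): returned '575M2GN6', offset=8
After 2 (read(1)): returned 'N', offset=9
After 3 (seek(-3, END)): offset=19
After 4 (seek(+0, CUR)): offset=19
After 5 (tell()): offset=19
After 6 (tell()): offset=19
After 7 (read(7)): returned 'LRE', offset=22
After 8 (seek(-3, CUR)): offset=19
After 9 (read(6)): returned 'LRE', offset=22
After 10 (seek(+5, CUR)): offset=22
After 11 (tell()): offset=22
After 12 (read(7)): returned '', offset=22

Answer: LRE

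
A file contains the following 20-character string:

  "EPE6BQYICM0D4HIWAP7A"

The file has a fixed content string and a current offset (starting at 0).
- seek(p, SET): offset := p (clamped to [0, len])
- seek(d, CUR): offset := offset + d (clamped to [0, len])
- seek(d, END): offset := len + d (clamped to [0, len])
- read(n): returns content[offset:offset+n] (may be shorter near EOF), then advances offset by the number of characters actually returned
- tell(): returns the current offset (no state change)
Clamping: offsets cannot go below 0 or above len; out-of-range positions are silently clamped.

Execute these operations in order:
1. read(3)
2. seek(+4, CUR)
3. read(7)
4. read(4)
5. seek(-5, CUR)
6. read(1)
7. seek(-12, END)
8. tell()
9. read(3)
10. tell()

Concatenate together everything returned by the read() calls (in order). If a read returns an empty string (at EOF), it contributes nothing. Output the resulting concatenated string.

After 1 (read(3)): returned 'EPE', offset=3
After 2 (seek(+4, CUR)): offset=7
After 3 (read(7)): returned 'ICM0D4H', offset=14
After 4 (read(4)): returned 'IWAP', offset=18
After 5 (seek(-5, CUR)): offset=13
After 6 (read(1)): returned 'H', offset=14
After 7 (seek(-12, END)): offset=8
After 8 (tell()): offset=8
After 9 (read(3)): returned 'CM0', offset=11
After 10 (tell()): offset=11

Answer: EPEICM0D4HIWAPHCM0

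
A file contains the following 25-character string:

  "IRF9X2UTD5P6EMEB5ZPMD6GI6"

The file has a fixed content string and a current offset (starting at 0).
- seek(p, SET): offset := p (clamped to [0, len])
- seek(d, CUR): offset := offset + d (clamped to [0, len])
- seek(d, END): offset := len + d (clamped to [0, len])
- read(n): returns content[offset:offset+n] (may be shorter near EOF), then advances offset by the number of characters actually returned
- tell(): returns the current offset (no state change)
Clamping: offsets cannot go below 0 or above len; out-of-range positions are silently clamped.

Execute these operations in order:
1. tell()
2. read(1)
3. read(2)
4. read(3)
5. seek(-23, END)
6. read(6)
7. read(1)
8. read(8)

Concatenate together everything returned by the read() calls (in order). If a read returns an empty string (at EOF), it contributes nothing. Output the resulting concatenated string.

After 1 (tell()): offset=0
After 2 (read(1)): returned 'I', offset=1
After 3 (read(2)): returned 'RF', offset=3
After 4 (read(3)): returned '9X2', offset=6
After 5 (seek(-23, END)): offset=2
After 6 (read(6)): returned 'F9X2UT', offset=8
After 7 (read(1)): returned 'D', offset=9
After 8 (read(8)): returned '5P6EMEB5', offset=17

Answer: IRF9X2F9X2UTD5P6EMEB5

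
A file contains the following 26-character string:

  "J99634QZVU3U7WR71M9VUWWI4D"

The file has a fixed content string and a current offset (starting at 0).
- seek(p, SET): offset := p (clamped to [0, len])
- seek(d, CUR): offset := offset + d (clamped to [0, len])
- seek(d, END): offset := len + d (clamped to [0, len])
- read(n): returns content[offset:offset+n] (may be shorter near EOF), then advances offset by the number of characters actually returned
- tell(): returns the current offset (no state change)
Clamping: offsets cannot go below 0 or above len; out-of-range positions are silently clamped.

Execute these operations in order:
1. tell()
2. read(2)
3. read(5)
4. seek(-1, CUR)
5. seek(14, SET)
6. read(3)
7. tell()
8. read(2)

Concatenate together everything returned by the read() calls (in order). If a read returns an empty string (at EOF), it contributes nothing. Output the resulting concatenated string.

After 1 (tell()): offset=0
After 2 (read(2)): returned 'J9', offset=2
After 3 (read(5)): returned '9634Q', offset=7
After 4 (seek(-1, CUR)): offset=6
After 5 (seek(14, SET)): offset=14
After 6 (read(3)): returned 'R71', offset=17
After 7 (tell()): offset=17
After 8 (read(2)): returned 'M9', offset=19

Answer: J99634QR71M9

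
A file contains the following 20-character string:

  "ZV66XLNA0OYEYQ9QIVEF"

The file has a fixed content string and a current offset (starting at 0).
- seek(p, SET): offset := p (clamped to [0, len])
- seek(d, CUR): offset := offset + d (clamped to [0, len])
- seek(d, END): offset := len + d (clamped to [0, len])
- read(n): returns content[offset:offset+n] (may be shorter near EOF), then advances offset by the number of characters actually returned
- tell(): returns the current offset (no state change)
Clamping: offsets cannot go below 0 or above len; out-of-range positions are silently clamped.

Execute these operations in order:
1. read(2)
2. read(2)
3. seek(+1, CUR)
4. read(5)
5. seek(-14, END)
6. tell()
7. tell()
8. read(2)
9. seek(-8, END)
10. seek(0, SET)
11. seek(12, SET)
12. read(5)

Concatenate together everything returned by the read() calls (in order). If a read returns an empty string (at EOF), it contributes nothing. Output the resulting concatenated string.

Answer: ZV66LNA0ONAYQ9QI

Derivation:
After 1 (read(2)): returned 'ZV', offset=2
After 2 (read(2)): returned '66', offset=4
After 3 (seek(+1, CUR)): offset=5
After 4 (read(5)): returned 'LNA0O', offset=10
After 5 (seek(-14, END)): offset=6
After 6 (tell()): offset=6
After 7 (tell()): offset=6
After 8 (read(2)): returned 'NA', offset=8
After 9 (seek(-8, END)): offset=12
After 10 (seek(0, SET)): offset=0
After 11 (seek(12, SET)): offset=12
After 12 (read(5)): returned 'YQ9QI', offset=17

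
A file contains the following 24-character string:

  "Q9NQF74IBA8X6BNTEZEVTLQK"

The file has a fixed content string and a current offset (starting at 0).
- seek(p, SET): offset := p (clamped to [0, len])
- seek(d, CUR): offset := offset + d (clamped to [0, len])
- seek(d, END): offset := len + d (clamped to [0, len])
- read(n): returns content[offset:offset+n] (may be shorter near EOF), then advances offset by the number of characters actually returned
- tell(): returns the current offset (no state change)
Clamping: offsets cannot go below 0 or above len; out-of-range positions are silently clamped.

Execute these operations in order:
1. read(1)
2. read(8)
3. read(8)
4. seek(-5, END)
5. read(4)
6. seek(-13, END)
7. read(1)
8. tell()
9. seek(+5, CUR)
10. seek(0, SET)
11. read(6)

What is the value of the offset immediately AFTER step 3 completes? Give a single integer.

After 1 (read(1)): returned 'Q', offset=1
After 2 (read(8)): returned '9NQF74IB', offset=9
After 3 (read(8)): returned 'A8X6BNTE', offset=17

Answer: 17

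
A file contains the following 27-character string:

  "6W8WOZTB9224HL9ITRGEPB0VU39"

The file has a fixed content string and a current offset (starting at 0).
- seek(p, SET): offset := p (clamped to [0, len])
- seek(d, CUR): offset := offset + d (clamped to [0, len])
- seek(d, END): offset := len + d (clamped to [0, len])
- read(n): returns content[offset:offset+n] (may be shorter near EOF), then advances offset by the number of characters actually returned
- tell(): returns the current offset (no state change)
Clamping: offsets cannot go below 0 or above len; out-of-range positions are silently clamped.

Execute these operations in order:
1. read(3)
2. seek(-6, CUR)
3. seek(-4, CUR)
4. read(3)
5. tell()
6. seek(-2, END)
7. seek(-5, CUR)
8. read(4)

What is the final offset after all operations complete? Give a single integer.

After 1 (read(3)): returned '6W8', offset=3
After 2 (seek(-6, CUR)): offset=0
After 3 (seek(-4, CUR)): offset=0
After 4 (read(3)): returned '6W8', offset=3
After 5 (tell()): offset=3
After 6 (seek(-2, END)): offset=25
After 7 (seek(-5, CUR)): offset=20
After 8 (read(4)): returned 'PB0V', offset=24

Answer: 24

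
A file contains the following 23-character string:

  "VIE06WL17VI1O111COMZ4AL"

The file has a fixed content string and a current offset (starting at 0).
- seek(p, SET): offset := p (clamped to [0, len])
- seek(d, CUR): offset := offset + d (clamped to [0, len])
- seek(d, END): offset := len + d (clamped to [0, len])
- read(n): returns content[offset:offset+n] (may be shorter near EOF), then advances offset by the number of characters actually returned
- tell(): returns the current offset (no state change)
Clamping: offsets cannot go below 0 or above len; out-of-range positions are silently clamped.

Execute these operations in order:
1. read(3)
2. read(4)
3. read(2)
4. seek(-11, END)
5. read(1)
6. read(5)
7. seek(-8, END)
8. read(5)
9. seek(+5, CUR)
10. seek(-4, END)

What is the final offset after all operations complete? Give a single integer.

After 1 (read(3)): returned 'VIE', offset=3
After 2 (read(4)): returned '06WL', offset=7
After 3 (read(2)): returned '17', offset=9
After 4 (seek(-11, END)): offset=12
After 5 (read(1)): returned 'O', offset=13
After 6 (read(5)): returned '111CO', offset=18
After 7 (seek(-8, END)): offset=15
After 8 (read(5)): returned '1COMZ', offset=20
After 9 (seek(+5, CUR)): offset=23
After 10 (seek(-4, END)): offset=19

Answer: 19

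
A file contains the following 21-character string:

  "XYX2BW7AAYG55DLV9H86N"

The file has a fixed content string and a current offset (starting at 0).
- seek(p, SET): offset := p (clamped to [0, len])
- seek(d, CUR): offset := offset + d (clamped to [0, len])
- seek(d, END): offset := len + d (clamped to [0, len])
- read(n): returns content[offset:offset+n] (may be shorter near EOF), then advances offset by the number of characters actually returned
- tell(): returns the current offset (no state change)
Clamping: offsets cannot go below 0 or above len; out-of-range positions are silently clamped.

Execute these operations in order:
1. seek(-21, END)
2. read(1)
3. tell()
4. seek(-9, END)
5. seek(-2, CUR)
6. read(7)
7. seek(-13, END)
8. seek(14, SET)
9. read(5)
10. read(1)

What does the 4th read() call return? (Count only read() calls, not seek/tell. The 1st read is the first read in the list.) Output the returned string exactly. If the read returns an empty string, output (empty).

After 1 (seek(-21, END)): offset=0
After 2 (read(1)): returned 'X', offset=1
After 3 (tell()): offset=1
After 4 (seek(-9, END)): offset=12
After 5 (seek(-2, CUR)): offset=10
After 6 (read(7)): returned 'G55DLV9', offset=17
After 7 (seek(-13, END)): offset=8
After 8 (seek(14, SET)): offset=14
After 9 (read(5)): returned 'LV9H8', offset=19
After 10 (read(1)): returned '6', offset=20

Answer: 6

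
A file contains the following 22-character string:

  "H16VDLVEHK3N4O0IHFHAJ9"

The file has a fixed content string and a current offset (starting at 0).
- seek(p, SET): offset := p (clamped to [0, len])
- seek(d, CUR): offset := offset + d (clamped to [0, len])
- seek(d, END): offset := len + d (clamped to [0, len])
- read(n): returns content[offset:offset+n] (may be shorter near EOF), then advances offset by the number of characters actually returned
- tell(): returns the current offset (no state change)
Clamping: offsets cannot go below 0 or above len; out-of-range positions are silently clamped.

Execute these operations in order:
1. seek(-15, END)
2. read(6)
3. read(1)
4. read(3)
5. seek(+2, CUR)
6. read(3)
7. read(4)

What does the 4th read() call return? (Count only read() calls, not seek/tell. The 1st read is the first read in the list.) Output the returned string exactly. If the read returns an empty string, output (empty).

After 1 (seek(-15, END)): offset=7
After 2 (read(6)): returned 'EHK3N4', offset=13
After 3 (read(1)): returned 'O', offset=14
After 4 (read(3)): returned '0IH', offset=17
After 5 (seek(+2, CUR)): offset=19
After 6 (read(3)): returned 'AJ9', offset=22
After 7 (read(4)): returned '', offset=22

Answer: AJ9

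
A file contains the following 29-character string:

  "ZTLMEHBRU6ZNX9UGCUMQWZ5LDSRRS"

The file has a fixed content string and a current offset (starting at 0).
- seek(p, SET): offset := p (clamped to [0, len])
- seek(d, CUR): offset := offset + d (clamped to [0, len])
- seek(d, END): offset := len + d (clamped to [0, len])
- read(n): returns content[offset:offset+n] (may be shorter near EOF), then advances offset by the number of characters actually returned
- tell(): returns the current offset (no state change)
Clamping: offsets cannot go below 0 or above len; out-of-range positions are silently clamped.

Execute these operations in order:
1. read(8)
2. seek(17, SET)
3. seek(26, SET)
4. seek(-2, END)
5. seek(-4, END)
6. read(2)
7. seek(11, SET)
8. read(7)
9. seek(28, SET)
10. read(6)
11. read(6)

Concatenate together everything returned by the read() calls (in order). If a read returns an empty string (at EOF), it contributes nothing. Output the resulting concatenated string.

After 1 (read(8)): returned 'ZTLMEHBR', offset=8
After 2 (seek(17, SET)): offset=17
After 3 (seek(26, SET)): offset=26
After 4 (seek(-2, END)): offset=27
After 5 (seek(-4, END)): offset=25
After 6 (read(2)): returned 'SR', offset=27
After 7 (seek(11, SET)): offset=11
After 8 (read(7)): returned 'NX9UGCU', offset=18
After 9 (seek(28, SET)): offset=28
After 10 (read(6)): returned 'S', offset=29
After 11 (read(6)): returned '', offset=29

Answer: ZTLMEHBRSRNX9UGCUS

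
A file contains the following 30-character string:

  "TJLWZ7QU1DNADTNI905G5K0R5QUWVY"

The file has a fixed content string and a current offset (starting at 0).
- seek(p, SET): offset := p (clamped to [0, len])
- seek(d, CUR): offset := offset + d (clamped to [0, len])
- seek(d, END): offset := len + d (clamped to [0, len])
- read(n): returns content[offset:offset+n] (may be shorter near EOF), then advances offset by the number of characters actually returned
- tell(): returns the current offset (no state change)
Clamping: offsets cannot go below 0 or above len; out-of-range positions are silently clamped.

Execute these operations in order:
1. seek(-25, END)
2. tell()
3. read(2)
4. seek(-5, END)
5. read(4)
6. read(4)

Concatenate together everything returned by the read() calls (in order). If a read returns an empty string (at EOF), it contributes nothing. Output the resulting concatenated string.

Answer: 7QQUWVY

Derivation:
After 1 (seek(-25, END)): offset=5
After 2 (tell()): offset=5
After 3 (read(2)): returned '7Q', offset=7
After 4 (seek(-5, END)): offset=25
After 5 (read(4)): returned 'QUWV', offset=29
After 6 (read(4)): returned 'Y', offset=30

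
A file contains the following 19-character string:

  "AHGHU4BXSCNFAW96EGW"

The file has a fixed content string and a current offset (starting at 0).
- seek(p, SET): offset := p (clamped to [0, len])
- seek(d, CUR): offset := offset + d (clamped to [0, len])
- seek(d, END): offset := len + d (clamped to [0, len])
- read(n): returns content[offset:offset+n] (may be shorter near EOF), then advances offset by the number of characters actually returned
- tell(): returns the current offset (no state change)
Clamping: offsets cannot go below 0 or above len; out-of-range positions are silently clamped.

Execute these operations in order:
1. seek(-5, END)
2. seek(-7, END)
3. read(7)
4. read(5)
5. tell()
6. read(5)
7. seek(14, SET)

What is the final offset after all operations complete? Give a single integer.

Answer: 14

Derivation:
After 1 (seek(-5, END)): offset=14
After 2 (seek(-7, END)): offset=12
After 3 (read(7)): returned 'AW96EGW', offset=19
After 4 (read(5)): returned '', offset=19
After 5 (tell()): offset=19
After 6 (read(5)): returned '', offset=19
After 7 (seek(14, SET)): offset=14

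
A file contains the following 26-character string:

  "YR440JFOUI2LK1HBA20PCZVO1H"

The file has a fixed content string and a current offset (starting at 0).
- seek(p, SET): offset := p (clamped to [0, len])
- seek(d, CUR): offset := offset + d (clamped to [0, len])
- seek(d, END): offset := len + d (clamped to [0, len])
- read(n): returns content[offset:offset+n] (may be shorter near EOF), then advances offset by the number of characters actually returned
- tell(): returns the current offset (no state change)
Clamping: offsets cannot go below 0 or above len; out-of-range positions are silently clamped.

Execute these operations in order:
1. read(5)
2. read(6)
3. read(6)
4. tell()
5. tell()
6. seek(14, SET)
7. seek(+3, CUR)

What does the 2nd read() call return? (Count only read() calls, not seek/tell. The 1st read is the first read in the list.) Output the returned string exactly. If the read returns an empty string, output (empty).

Answer: JFOUI2

Derivation:
After 1 (read(5)): returned 'YR440', offset=5
After 2 (read(6)): returned 'JFOUI2', offset=11
After 3 (read(6)): returned 'LK1HBA', offset=17
After 4 (tell()): offset=17
After 5 (tell()): offset=17
After 6 (seek(14, SET)): offset=14
After 7 (seek(+3, CUR)): offset=17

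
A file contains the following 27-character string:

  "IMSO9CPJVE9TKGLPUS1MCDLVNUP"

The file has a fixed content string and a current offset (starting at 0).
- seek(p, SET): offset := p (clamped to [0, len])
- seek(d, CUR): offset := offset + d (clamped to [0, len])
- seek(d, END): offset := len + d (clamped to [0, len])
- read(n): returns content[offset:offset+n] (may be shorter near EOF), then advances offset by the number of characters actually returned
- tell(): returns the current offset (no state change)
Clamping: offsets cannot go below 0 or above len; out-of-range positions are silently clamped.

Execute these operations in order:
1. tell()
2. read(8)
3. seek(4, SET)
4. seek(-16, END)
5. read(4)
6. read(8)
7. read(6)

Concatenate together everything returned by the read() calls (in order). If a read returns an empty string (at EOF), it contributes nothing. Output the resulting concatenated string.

After 1 (tell()): offset=0
After 2 (read(8)): returned 'IMSO9CPJ', offset=8
After 3 (seek(4, SET)): offset=4
After 4 (seek(-16, END)): offset=11
After 5 (read(4)): returned 'TKGL', offset=15
After 6 (read(8)): returned 'PUS1MCDL', offset=23
After 7 (read(6)): returned 'VNUP', offset=27

Answer: IMSO9CPJTKGLPUS1MCDLVNUP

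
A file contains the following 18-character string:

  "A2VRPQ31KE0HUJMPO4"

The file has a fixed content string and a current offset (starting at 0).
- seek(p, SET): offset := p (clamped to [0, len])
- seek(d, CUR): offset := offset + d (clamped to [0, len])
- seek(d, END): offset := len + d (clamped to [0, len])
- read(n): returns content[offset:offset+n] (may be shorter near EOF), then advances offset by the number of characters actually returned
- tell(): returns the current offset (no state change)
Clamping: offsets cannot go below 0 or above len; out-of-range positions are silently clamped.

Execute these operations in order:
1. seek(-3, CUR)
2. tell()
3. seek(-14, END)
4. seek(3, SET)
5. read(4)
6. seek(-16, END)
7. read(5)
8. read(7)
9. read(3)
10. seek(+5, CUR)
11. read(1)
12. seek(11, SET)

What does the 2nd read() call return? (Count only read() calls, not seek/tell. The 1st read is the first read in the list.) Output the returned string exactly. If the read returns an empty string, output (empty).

After 1 (seek(-3, CUR)): offset=0
After 2 (tell()): offset=0
After 3 (seek(-14, END)): offset=4
After 4 (seek(3, SET)): offset=3
After 5 (read(4)): returned 'RPQ3', offset=7
After 6 (seek(-16, END)): offset=2
After 7 (read(5)): returned 'VRPQ3', offset=7
After 8 (read(7)): returned '1KE0HUJ', offset=14
After 9 (read(3)): returned 'MPO', offset=17
After 10 (seek(+5, CUR)): offset=18
After 11 (read(1)): returned '', offset=18
After 12 (seek(11, SET)): offset=11

Answer: VRPQ3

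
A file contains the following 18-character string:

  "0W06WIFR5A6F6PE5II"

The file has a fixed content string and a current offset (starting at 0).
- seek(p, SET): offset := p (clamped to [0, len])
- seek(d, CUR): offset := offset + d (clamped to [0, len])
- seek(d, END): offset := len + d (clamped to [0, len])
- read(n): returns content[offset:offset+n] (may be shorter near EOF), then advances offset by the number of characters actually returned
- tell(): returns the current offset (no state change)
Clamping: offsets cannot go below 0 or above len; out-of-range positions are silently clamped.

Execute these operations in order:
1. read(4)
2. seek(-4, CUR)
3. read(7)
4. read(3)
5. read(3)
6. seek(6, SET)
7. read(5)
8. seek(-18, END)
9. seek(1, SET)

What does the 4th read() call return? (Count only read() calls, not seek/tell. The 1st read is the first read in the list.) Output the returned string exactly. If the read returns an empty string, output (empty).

After 1 (read(4)): returned '0W06', offset=4
After 2 (seek(-4, CUR)): offset=0
After 3 (read(7)): returned '0W06WIF', offset=7
After 4 (read(3)): returned 'R5A', offset=10
After 5 (read(3)): returned '6F6', offset=13
After 6 (seek(6, SET)): offset=6
After 7 (read(5)): returned 'FR5A6', offset=11
After 8 (seek(-18, END)): offset=0
After 9 (seek(1, SET)): offset=1

Answer: 6F6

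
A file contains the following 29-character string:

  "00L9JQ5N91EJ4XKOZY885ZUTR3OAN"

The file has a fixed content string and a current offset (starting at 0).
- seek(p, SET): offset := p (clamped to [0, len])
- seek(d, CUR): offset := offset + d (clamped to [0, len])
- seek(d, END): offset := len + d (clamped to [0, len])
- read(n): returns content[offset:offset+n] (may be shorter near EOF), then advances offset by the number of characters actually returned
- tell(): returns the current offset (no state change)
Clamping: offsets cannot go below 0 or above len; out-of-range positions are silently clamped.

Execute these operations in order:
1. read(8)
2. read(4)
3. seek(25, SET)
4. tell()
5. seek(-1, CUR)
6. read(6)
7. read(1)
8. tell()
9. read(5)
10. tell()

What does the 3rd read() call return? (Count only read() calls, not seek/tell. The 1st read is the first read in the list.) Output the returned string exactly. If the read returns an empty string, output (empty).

Answer: R3OAN

Derivation:
After 1 (read(8)): returned '00L9JQ5N', offset=8
After 2 (read(4)): returned '91EJ', offset=12
After 3 (seek(25, SET)): offset=25
After 4 (tell()): offset=25
After 5 (seek(-1, CUR)): offset=24
After 6 (read(6)): returned 'R3OAN', offset=29
After 7 (read(1)): returned '', offset=29
After 8 (tell()): offset=29
After 9 (read(5)): returned '', offset=29
After 10 (tell()): offset=29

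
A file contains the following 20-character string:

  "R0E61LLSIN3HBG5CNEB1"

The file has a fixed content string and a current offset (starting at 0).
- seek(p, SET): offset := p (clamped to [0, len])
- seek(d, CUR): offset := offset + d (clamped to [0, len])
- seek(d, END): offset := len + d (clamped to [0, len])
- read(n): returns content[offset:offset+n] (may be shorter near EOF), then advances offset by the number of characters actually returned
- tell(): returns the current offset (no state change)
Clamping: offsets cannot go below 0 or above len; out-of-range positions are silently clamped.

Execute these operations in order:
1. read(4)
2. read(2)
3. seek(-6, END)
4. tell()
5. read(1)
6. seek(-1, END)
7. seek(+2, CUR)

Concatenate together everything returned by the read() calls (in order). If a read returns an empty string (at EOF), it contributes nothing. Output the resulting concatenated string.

After 1 (read(4)): returned 'R0E6', offset=4
After 2 (read(2)): returned '1L', offset=6
After 3 (seek(-6, END)): offset=14
After 4 (tell()): offset=14
After 5 (read(1)): returned '5', offset=15
After 6 (seek(-1, END)): offset=19
After 7 (seek(+2, CUR)): offset=20

Answer: R0E61L5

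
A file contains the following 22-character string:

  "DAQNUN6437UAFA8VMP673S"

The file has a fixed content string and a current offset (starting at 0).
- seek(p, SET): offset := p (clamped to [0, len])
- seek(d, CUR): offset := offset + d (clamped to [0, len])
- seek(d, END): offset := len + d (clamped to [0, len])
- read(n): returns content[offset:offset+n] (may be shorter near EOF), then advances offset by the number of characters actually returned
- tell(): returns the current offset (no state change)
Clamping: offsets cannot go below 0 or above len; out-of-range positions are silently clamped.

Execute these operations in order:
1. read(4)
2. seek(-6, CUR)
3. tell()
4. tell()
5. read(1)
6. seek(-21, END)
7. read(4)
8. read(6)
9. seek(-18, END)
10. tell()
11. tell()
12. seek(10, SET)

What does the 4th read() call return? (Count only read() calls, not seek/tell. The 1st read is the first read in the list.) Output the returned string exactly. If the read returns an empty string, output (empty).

After 1 (read(4)): returned 'DAQN', offset=4
After 2 (seek(-6, CUR)): offset=0
After 3 (tell()): offset=0
After 4 (tell()): offset=0
After 5 (read(1)): returned 'D', offset=1
After 6 (seek(-21, END)): offset=1
After 7 (read(4)): returned 'AQNU', offset=5
After 8 (read(6)): returned 'N6437U', offset=11
After 9 (seek(-18, END)): offset=4
After 10 (tell()): offset=4
After 11 (tell()): offset=4
After 12 (seek(10, SET)): offset=10

Answer: N6437U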